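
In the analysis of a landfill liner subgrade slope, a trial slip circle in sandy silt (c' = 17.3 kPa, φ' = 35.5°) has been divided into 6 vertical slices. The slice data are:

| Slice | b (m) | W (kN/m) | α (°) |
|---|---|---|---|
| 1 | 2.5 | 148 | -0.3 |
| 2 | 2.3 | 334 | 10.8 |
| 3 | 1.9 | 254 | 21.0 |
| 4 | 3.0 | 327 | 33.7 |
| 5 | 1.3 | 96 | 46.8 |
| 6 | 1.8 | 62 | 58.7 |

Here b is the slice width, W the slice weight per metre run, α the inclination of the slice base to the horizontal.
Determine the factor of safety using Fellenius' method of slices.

Ordinary method of slices: FS = Σ[c'·Δl_i + (W_i cosα_i)·tanφ'] / Σ W_i sinα_i, with Δl_i = b_i / cosα_i.
Slice 1: Δl = 2.5/cos(-0.3°) = 2.500 m; N'_1 = 148·cos(-0.3°) = 148.0; c'Δl = 43.25; W sinα = -0.8
Slice 2: Δl = 2.3/cos10.8° = 2.341 m; N'_2 = 334·cos10.8° = 328.1; c'Δl = 40.51; W sinα = 62.6
Slice 3: Δl = 1.9/cos21.0° = 2.035 m; N'_3 = 254·cos21.0° = 237.1; c'Δl = 35.21; W sinα = 91.0
Slice 4: Δl = 3.0/cos33.7° = 3.606 m; N'_4 = 327·cos33.7° = 272.0; c'Δl = 62.38; W sinα = 181.4
Slice 5: Δl = 1.3/cos46.8° = 1.899 m; N'_5 = 96·cos46.8° = 65.7; c'Δl = 32.85; W sinα = 70.0
Slice 6: Δl = 1.8/cos58.7° = 3.465 m; N'_6 = 62·cos58.7° = 32.2; c'Δl = 59.94; W sinα = 53.0
Σc'Δl = 274.1 kN/m; ΣN' = 1083.2 kN/m; ΣW sinα = 457.2 kN/m
Resisting = 274.1 + 1083.2·tan35.5° = 274.1 + 772.6 = 1046.8 kN/m
FS = 1046.8 / 457.2 = 2.289

FS = 2.29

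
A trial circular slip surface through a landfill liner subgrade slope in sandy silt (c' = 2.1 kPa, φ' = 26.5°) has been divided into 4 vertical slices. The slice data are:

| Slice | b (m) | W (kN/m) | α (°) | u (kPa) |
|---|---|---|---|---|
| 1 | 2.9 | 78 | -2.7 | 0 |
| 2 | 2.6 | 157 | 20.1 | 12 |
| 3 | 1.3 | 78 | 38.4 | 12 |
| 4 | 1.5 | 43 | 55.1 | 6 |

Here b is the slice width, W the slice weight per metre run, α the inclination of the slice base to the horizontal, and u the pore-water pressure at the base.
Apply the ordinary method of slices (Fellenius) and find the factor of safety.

Ordinary method of slices: FS = Σ[c'·Δl_i + (W_i cosα_i − u_i·Δl_i)·tanφ'] / Σ W_i sinα_i, with Δl_i = b_i / cosα_i.
Slice 1: Δl = 2.9/cos(-2.7°) = 2.903 m; N'_1 = 78·cos(-2.7°) − 0·2.903 = 77.9; c'Δl = 6.10; W sinα = -3.7
Slice 2: Δl = 2.6/cos20.1° = 2.769 m; N'_2 = 157·cos20.1° − 12·2.769 = 114.2; c'Δl = 5.81; W sinα = 54.0
Slice 3: Δl = 1.3/cos38.4° = 1.659 m; N'_3 = 78·cos38.4° − 12·1.659 = 41.2; c'Δl = 3.48; W sinα = 48.4
Slice 4: Δl = 1.5/cos55.1° = 2.622 m; N'_4 = 43·cos55.1° − 6·2.622 = 8.9; c'Δl = 5.51; W sinα = 35.3
Σc'Δl = 20.9 kN/m; ΣN' = 242.2 kN/m; ΣW sinα = 134.0 kN/m
Resisting = 20.9 + 242.2·tan26.5° = 20.9 + 120.8 = 141.7 kN/m
FS = 141.7 / 134.0 = 1.057

FS = 1.06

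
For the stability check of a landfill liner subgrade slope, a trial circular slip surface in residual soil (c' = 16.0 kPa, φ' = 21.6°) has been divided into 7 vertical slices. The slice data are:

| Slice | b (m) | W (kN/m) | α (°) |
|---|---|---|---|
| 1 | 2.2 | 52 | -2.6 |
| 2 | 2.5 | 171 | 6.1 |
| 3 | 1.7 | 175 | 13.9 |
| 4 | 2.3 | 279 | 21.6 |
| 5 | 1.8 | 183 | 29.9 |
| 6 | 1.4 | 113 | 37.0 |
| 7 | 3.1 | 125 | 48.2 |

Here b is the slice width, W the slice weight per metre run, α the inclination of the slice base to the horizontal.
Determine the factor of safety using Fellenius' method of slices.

Ordinary method of slices: FS = Σ[c'·Δl_i + (W_i cosα_i)·tanφ'] / Σ W_i sinα_i, with Δl_i = b_i / cosα_i.
Slice 1: Δl = 2.2/cos(-2.6°) = 2.202 m; N'_1 = 52·cos(-2.6°) = 51.9; c'Δl = 35.24; W sinα = -2.4
Slice 2: Δl = 2.5/cos6.1° = 2.514 m; N'_2 = 171·cos6.1° = 170.0; c'Δl = 40.23; W sinα = 18.2
Slice 3: Δl = 1.7/cos13.9° = 1.751 m; N'_3 = 175·cos13.9° = 169.9; c'Δl = 28.02; W sinα = 42.0
Slice 4: Δl = 2.3/cos21.6° = 2.474 m; N'_4 = 279·cos21.6° = 259.4; c'Δl = 39.58; W sinα = 102.7
Slice 5: Δl = 1.8/cos29.9° = 2.076 m; N'_5 = 183·cos29.9° = 158.6; c'Δl = 33.22; W sinα = 91.2
Slice 6: Δl = 1.4/cos37.0° = 1.753 m; N'_6 = 113·cos37.0° = 90.2; c'Δl = 28.05; W sinα = 68.0
Slice 7: Δl = 3.1/cos48.2° = 4.651 m; N'_7 = 125·cos48.2° = 83.3; c'Δl = 74.41; W sinα = 93.2
Σc'Δl = 278.7 kN/m; ΣN' = 983.5 kN/m; ΣW sinα = 413.0 kN/m
Resisting = 278.7 + 983.5·tan21.6° = 278.7 + 389.4 = 668.1 kN/m
FS = 668.1 / 413.0 = 1.618

FS = 1.62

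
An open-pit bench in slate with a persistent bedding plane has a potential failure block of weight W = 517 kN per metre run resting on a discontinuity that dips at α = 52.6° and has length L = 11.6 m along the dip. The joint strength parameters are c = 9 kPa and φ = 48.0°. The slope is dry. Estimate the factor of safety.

FS = 1.10

Resolving the block weight along and normal to the plane and applying the Mohr–Coulomb strength on the joint:
N' = W cosα = 517·cos52.6° = 314.0 kN/m
Driving force T = W sinα = 517·sin52.6° = 410.7 kN/m
Resisting force R = c·L + N'·tanφ = 9·11.6 + 314.0·tan48.0° = 104.4 + 348.7 = 453.1 kN/m
FS = R / T = 453.1 / 410.7 = 1.103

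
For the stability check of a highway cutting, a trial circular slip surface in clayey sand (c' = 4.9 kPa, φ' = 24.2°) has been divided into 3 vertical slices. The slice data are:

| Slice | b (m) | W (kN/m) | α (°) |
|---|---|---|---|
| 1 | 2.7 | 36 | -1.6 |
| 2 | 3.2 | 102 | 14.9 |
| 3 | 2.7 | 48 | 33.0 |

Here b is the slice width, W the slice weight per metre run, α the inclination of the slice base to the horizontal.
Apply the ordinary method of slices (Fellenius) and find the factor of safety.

Ordinary method of slices: FS = Σ[c'·Δl_i + (W_i cosα_i)·tanφ'] / Σ W_i sinα_i, with Δl_i = b_i / cosα_i.
Slice 1: Δl = 2.7/cos(-1.6°) = 2.701 m; N'_1 = 36·cos(-1.6°) = 36.0; c'Δl = 13.24; W sinα = -1.0
Slice 2: Δl = 3.2/cos14.9° = 3.311 m; N'_2 = 102·cos14.9° = 98.6; c'Δl = 16.23; W sinα = 26.2
Slice 3: Δl = 2.7/cos33.0° = 3.219 m; N'_3 = 48·cos33.0° = 40.3; c'Δl = 15.77; W sinα = 26.1
Σc'Δl = 45.2 kN/m; ΣN' = 174.8 kN/m; ΣW sinα = 51.4 kN/m
Resisting = 45.2 + 174.8·tan24.2° = 45.2 + 78.6 = 123.8 kN/m
FS = 123.8 / 51.4 = 2.410

FS = 2.41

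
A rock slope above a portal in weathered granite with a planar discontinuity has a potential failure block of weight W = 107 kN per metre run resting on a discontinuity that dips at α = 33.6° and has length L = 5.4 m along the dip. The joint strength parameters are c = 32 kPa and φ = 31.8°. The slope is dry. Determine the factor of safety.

FS = 3.85

Resolving the block weight along and normal to the plane and applying the Mohr–Coulomb strength on the joint:
N' = W cosα = 107·cos33.6° = 89.1 kN/m
Driving force T = W sinα = 107·sin33.6° = 59.2 kN/m
Resisting force R = c·L + N'·tanφ = 32·5.4 + 89.1·tan31.8° = 172.8 + 55.3 = 228.1 kN/m
FS = R / T = 228.1 / 59.2 = 3.851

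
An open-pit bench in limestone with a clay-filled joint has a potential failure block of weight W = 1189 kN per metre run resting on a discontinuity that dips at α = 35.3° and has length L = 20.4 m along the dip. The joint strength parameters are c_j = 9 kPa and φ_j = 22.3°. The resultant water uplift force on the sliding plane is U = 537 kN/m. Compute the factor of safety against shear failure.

FS = 0.53

Resolving the block weight along and normal to the plane and applying the Mohr–Coulomb strength on the joint:
N' = W cosα − U = 1189·cos35.3° − 537 = 433.4 kN/m
Driving force T = W sinα = 1189·sin35.3° = 687.1 kN/m
Resisting force R = c_j·L + N'·tanφ_j = 9·20.4 + 433.4·tan22.3° = 183.6 + 177.7 = 361.3 kN/m
FS = R / T = 361.3 / 687.1 = 0.526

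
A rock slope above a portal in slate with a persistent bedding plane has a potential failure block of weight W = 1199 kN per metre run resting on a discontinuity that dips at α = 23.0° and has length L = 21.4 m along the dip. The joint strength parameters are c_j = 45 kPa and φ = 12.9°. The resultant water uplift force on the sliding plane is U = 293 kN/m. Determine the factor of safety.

Resolving the block weight along and normal to the plane and applying the Mohr–Coulomb strength on the joint:
N' = W cosα − U = 1199·cos23.0° − 293 = 810.7 kN/m
Driving force T = W sinα = 1199·sin23.0° = 468.5 kN/m
Resisting force R = c_j·L + N'·tanφ = 45·21.4 + 810.7·tan12.9° = 963.0 + 185.7 = 1148.7 kN/m
FS = R / T = 1148.7 / 468.5 = 2.452

FS = 2.45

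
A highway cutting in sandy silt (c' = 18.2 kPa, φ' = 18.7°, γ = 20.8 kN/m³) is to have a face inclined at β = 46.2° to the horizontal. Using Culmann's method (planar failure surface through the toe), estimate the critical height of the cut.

H_c = 21.18 m

Culmann's analysis gives the critical failure plane at α_cr = (β + φ')/2 = (46.2 + 18.7)/2 = 32.5°, and the critical height
H_c = (4c'/γ) · sinβ cosφ' / [1 − cos(β − φ')]
    = (4·18.2/20.8) · sin46.2°·cos18.7° / [1 − cos(27.5°)]
    = 3.500 · 0.7218·0.9472 / [1 − 0.8870]
    = 3.500 · 0.6837 / 0.1130
    = 21.18 m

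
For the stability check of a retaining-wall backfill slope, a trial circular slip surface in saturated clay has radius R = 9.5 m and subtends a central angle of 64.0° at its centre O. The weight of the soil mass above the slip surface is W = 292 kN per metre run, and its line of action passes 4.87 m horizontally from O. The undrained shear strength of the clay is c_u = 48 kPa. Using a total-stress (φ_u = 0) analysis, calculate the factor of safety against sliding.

FS = 3.40

Taking moments about the centre O, the resisting moment is provided by the undrained shear strength acting along the arc:
Arc length L_a = R·θ = 9.5·(64.0°·π/180) = 9.5·1.1170 = 10.61 m
M_R = c_u·L_a·R = 48·10.61·9.5 = 4838.9 kN·m/m
M_D = W·d = 292·4.87 = 1422.0 kN·m/m
FS = M_R / M_D = 4838.9 / 1422.0 = 3.403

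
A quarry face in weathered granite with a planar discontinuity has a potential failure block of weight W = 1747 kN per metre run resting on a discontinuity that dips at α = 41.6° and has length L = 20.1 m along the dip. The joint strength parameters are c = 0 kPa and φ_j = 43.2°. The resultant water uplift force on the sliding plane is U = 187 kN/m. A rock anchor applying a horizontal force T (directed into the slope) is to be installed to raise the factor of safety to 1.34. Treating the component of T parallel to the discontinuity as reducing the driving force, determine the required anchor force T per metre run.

T = 309 kN/m

Resolving forces along and normal to the sliding plane, with the horizontal anchor force T adding T·sinα to the effective normal force and T·cosα acting up the plane against the driving force:
FS = [cL + (W cosα − U + T sinα) tanφ_j] / [W sinα − T cosα]
Without the anchor: N' = 1119.4 kN/m, driving T_d = 1159.9 kN/m, resisting R = 0·20.1 + 1119.4·tan43.2° = 1051.2 kN/m, FS = 0.91.
Setting FS = 1.34 and solving for T:
1.34·(1159.9 − T cos41.6°) = 1051.2 + T sin41.6°·tan43.2°
T·(sin41.6°·tan43.2° + 1.34·cos41.6°) = 1.34·1159.9 − 1051.2
T·(0.6639·0.9391 + 1.34·0.7478) = 1554.2 − 1051.2 = 503.0
T·1.6255 = 503.0
T = 309.5 kN/m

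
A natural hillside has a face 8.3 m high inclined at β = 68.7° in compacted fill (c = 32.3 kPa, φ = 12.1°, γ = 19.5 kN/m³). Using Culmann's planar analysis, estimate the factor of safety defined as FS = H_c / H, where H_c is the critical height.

FS = 1.62

H_c = (4c/γ) · sinβ cosφ / [1 − cos(β − φ)]
    = (4·32.3/19.5) · sin68.7°·cos12.1° / [1 − cos56.6°]
    = 6.626 · 0.9110 / 0.4495 = 13.43 m
FS = H_c / H = 13.43 / 8.3 = 1.618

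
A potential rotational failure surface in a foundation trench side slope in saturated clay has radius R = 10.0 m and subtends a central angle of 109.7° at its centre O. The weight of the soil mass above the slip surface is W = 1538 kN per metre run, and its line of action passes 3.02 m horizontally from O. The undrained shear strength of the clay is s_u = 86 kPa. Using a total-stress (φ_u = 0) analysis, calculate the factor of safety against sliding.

FS = 3.55

Taking moments about the centre O, the resisting moment is provided by the undrained shear strength acting along the arc:
Arc length L_a = R·θ = 10.0·(109.7°·π/180) = 10.0·1.9146 = 19.15 m
M_R = s_u·L_a·R = 86·19.15·10.0 = 16465.8 kN·m/m
M_D = W·d = 1538·3.02 = 4644.8 kN·m/m
FS = M_R / M_D = 16465.8 / 4644.8 = 3.545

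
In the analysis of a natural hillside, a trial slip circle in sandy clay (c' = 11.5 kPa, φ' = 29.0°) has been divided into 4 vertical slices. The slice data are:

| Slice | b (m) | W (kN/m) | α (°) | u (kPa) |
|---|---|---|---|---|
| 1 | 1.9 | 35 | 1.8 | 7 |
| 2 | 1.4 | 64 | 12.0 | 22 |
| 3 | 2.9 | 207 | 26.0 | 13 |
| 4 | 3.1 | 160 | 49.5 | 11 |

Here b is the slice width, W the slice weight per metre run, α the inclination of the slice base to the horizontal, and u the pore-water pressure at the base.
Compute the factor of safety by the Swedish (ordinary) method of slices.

Ordinary method of slices: FS = Σ[c'·Δl_i + (W_i cosα_i − u_i·Δl_i)·tanφ'] / Σ W_i sinα_i, with Δl_i = b_i / cosα_i.
Slice 1: Δl = 1.9/cos1.8° = 1.901 m; N'_1 = 35·cos1.8° − 7·1.901 = 21.7; c'Δl = 21.86; W sinα = 1.1
Slice 2: Δl = 1.4/cos12.0° = 1.431 m; N'_2 = 64·cos12.0° − 22·1.431 = 31.1; c'Δl = 16.46; W sinα = 13.3
Slice 3: Δl = 2.9/cos26.0° = 3.227 m; N'_3 = 207·cos26.0° − 13·3.227 = 144.1; c'Δl = 37.11; W sinα = 90.7
Slice 4: Δl = 3.1/cos49.5° = 4.773 m; N'_4 = 160·cos49.5° − 11·4.773 = 51.4; c'Δl = 54.89; W sinα = 121.7
Σc'Δl = 130.3 kN/m; ΣN' = 248.3 kN/m; ΣW sinα = 226.8 kN/m
Resisting = 130.3 + 248.3·tan29.0° = 130.3 + 137.6 = 268.0 kN/m
FS = 268.0 / 226.8 = 1.181

FS = 1.18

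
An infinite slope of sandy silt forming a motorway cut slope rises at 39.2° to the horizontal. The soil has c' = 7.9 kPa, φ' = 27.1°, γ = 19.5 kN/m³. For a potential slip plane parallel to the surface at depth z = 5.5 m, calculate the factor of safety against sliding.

FS = 0.78

For an infinite slope with a slip plane parallel to the surface (no pore pressure): FS = [c' + γz cos²β tanφ'] / [γz sinβ cosβ].
γz = 19.5·5.5 = 107.25 kN/m²
Numerator = 7.9 + 107.25·cos²39.2°·tan27.1° = 7.9 + 107.25·0.6005·0.5117 = 40.859 kPa
Denominator = 107.25·sin39.2°·cos39.2° = 107.25·0.6320·0.7749 = 52.530 kPa
FS = 40.859 / 52.530 = 0.778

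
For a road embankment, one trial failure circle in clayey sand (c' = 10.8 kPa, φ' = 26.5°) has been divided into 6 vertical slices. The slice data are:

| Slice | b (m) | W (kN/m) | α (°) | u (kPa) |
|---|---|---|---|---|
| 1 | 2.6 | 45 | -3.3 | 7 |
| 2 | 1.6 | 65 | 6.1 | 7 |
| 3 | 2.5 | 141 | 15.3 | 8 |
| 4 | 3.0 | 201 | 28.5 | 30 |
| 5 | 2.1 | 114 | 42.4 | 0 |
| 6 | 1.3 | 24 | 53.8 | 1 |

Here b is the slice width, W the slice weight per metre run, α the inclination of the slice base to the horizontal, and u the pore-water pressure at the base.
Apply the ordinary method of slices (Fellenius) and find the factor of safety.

Ordinary method of slices: FS = Σ[c'·Δl_i + (W_i cosα_i − u_i·Δl_i)·tanφ'] / Σ W_i sinα_i, with Δl_i = b_i / cosα_i.
Slice 1: Δl = 2.6/cos(-3.3°) = 2.604 m; N'_1 = 45·cos(-3.3°) − 7·2.604 = 26.7; c'Δl = 28.13; W sinα = -2.6
Slice 2: Δl = 1.6/cos6.1° = 1.609 m; N'_2 = 65·cos6.1° − 7·1.609 = 53.4; c'Δl = 17.38; W sinα = 6.9
Slice 3: Δl = 2.5/cos15.3° = 2.592 m; N'_3 = 141·cos15.3° − 8·2.592 = 115.3; c'Δl = 27.99; W sinα = 37.2
Slice 4: Δl = 3.0/cos28.5° = 3.414 m; N'_4 = 201·cos28.5° − 30·3.414 = 74.2; c'Δl = 36.87; W sinα = 95.9
Slice 5: Δl = 2.1/cos42.4° = 2.844 m; N'_5 = 114·cos42.4° − 0·2.844 = 84.2; c'Δl = 30.71; W sinα = 76.9
Slice 6: Δl = 1.3/cos53.8° = 2.201 m; N'_6 = 24·cos53.8° − 1·2.201 = 12.0; c'Δl = 23.77; W sinα = 19.4
Σc'Δl = 164.8 kN/m; ΣN' = 365.7 kN/m; ΣW sinα = 233.7 kN/m
Resisting = 164.8 + 365.7·tan26.5° = 164.8 + 182.3 = 347.2 kN/m
FS = 347.2 / 233.7 = 1.486

FS = 1.49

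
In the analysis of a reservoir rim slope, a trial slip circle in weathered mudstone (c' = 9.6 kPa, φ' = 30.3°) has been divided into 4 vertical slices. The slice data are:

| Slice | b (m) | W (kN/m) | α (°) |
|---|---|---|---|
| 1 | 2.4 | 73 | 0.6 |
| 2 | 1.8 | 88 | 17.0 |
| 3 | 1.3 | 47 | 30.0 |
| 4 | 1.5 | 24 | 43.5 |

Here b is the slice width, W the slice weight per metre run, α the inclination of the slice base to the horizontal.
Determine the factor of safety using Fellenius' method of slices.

FS = 3.02

Ordinary method of slices: FS = Σ[c'·Δl_i + (W_i cosα_i)·tanφ'] / Σ W_i sinα_i, with Δl_i = b_i / cosα_i.
Slice 1: Δl = 2.4/cos0.6° = 2.400 m; N'_1 = 73·cos0.6° = 73.0; c'Δl = 23.04; W sinα = 0.8
Slice 2: Δl = 1.8/cos17.0° = 1.882 m; N'_2 = 88·cos17.0° = 84.2; c'Δl = 18.07; W sinα = 25.7
Slice 3: Δl = 1.3/cos30.0° = 1.501 m; N'_3 = 47·cos30.0° = 40.7; c'Δl = 14.41; W sinα = 23.5
Slice 4: Δl = 1.5/cos43.5° = 2.068 m; N'_4 = 24·cos43.5° = 17.4; c'Δl = 19.85; W sinα = 16.5
Σc'Δl = 75.4 kN/m; ΣN' = 215.3 kN/m; ΣW sinα = 66.5 kN/m
Resisting = 75.4 + 215.3·tan30.3° = 75.4 + 125.8 = 201.2 kN/m
FS = 201.2 / 66.5 = 3.024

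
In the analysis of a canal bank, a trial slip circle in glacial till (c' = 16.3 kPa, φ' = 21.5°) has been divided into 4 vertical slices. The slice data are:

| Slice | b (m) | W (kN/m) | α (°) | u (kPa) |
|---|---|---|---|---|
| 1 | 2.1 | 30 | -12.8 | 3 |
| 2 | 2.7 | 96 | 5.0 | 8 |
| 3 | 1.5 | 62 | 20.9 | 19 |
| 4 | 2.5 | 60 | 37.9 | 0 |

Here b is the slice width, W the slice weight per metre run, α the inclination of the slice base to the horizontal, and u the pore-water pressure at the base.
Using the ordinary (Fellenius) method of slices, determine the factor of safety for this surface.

Ordinary method of slices: FS = Σ[c'·Δl_i + (W_i cosα_i − u_i·Δl_i)·tanφ'] / Σ W_i sinα_i, with Δl_i = b_i / cosα_i.
Slice 1: Δl = 2.1/cos(-12.8°) = 2.154 m; N'_1 = 30·cos(-12.8°) − 3·2.154 = 22.8; c'Δl = 35.10; W sinα = -6.6
Slice 2: Δl = 2.7/cos5.0° = 2.710 m; N'_2 = 96·cos5.0° − 8·2.710 = 74.0; c'Δl = 44.18; W sinα = 8.4
Slice 3: Δl = 1.5/cos20.9° = 1.606 m; N'_3 = 62·cos20.9° − 19·1.606 = 27.4; c'Δl = 26.17; W sinα = 22.1
Slice 4: Δl = 2.5/cos37.9° = 3.168 m; N'_4 = 60·cos37.9° − 0·3.168 = 47.3; c'Δl = 51.64; W sinα = 36.9
Σc'Δl = 157.1 kN/m; ΣN' = 171.5 kN/m; ΣW sinα = 60.7 kN/m
Resisting = 157.1 + 171.5·tan21.5° = 157.1 + 67.6 = 224.7 kN/m
FS = 224.7 / 60.7 = 3.701

FS = 3.70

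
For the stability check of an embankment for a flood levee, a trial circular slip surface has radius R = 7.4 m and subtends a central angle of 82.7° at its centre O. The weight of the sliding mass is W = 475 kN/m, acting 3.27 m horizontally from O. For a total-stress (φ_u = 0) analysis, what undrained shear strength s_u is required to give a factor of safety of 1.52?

s_u = 29.9 kPa

FS = s_u·L_a·R / (W·d), so s_u = FS·W·d / (L_a·R).
Arc length L_a = R·θ = 7.4·(82.7°·π/180) = 7.4·1.4434 = 10.68 m
s_u = 1.52·475·3.27 / (10.68·7.4) = 2360.9 / 79.04 = 29.87 kPa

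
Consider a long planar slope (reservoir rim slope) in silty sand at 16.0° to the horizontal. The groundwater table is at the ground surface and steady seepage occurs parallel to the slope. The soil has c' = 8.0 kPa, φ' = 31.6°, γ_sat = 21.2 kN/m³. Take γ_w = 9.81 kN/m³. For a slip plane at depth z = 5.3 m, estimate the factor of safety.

With seepage parallel to the slope and the water table at the surface, the effective normal stress on the slip plane uses the buoyant unit weight γ' = γ_sat − γ_w while the driving shear stress uses γ_sat:
FS = [c' + γ' z cos²β tanφ'] / [γ_sat z sinβ cosβ]
γ' = 21.2 − 9.81 = 11.39 kN/m³
Numerator = 8.0 + 11.39·5.3·cos²16.0°·tan31.6° = 8.0 + 11.39·5.3·0.9240·0.6152 = 42.316 kPa
Denominator = 21.2·5.3·sin16.0°·cos16.0° = 21.2·5.3·0.2756·0.9613 = 29.771 kPa
FS = 42.316 / 29.771 = 1.421

FS = 1.42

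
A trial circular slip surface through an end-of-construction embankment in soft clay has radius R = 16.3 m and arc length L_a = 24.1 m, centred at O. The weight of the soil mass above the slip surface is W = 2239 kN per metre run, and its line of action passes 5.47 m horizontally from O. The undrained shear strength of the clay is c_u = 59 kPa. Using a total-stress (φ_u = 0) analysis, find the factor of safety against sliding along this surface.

FS = 1.89

Taking moments about the centre O, the resisting moment is provided by the undrained shear strength acting along the arc:
M_R = c_u·L_a·R = 59·24.10·16.3 = 23177.0 kN·m/m
M_D = W·d = 2239·5.47 = 12247.3 kN·m/m
FS = M_R / M_D = 23177.0 / 12247.3 = 1.892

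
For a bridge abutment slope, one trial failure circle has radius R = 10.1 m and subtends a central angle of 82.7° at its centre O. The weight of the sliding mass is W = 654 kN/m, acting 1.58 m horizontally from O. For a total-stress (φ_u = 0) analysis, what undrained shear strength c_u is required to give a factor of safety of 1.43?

c_u = 10.0 kPa

FS = c_u·L_a·R / (W·d), so c_u = FS·W·d / (L_a·R).
Arc length L_a = R·θ = 10.1·(82.7°·π/180) = 10.1·1.4434 = 14.58 m
c_u = 1.43·654·1.58 / (14.58·10.1) = 1477.6 / 147.24 = 10.04 kPa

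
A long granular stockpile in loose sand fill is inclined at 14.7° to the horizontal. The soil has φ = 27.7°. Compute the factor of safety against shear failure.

For a dry cohesionless infinite slope the factor of safety is FS = tanφ / tanβ.
FS = tan27.7° / tan14.7° = 0.5250 / 0.2623 = 2.001

FS = 2.00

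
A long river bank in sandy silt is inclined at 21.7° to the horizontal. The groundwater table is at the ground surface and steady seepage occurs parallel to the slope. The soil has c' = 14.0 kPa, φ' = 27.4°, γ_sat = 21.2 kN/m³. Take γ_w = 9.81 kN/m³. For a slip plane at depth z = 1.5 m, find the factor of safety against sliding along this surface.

With seepage parallel to the slope and the water table at the surface, the effective normal stress on the slip plane uses the buoyant unit weight γ' = γ_sat − γ_w while the driving shear stress uses γ_sat:
FS = [c' + γ' z cos²β tanφ'] / [γ_sat z sinβ cosβ]
γ' = 21.2 − 9.81 = 11.39 kN/m³
Numerator = 14.0 + 11.39·1.5·cos²21.7°·tan27.4° = 14.0 + 11.39·1.5·0.8633·0.5184 = 21.645 kPa
Denominator = 21.2·1.5·sin21.7°·cos21.7° = 21.2·1.5·0.3697·0.9291 = 10.925 kPa
FS = 21.645 / 10.925 = 1.981

FS = 1.98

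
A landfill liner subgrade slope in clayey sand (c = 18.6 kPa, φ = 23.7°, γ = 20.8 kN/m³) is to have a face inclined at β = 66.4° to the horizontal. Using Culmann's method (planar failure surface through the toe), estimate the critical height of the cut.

H_c = 11.32 m

Culmann's analysis gives the critical failure plane at α_cr = (β + φ)/2 = (66.4 + 23.7)/2 = 45.1°, and the critical height
H_c = (4c/γ) · sinβ cosφ / [1 − cos(β − φ)]
    = (4·18.6/20.8) · sin66.4°·cos23.7° / [1 − cos(42.7°)]
    = 3.577 · 0.9164·0.9157 / [1 − 0.7349]
    = 3.577 · 0.8391 / 0.2651
    = 11.32 m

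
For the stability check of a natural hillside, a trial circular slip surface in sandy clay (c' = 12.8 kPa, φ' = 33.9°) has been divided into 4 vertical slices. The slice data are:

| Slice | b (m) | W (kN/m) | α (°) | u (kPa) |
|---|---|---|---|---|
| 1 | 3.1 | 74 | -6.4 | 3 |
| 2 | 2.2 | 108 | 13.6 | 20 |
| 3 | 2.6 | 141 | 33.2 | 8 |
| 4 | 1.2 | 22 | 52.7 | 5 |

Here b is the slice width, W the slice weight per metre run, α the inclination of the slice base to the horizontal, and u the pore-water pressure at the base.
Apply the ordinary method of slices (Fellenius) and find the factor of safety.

FS = 2.52

Ordinary method of slices: FS = Σ[c'·Δl_i + (W_i cosα_i − u_i·Δl_i)·tanφ'] / Σ W_i sinα_i, with Δl_i = b_i / cosα_i.
Slice 1: Δl = 3.1/cos(-6.4°) = 3.119 m; N'_1 = 74·cos(-6.4°) − 3·3.119 = 64.2; c'Δl = 39.93; W sinα = -8.2
Slice 2: Δl = 2.2/cos13.6° = 2.263 m; N'_2 = 108·cos13.6° − 20·2.263 = 59.7; c'Δl = 28.97; W sinα = 25.4
Slice 3: Δl = 2.6/cos33.2° = 3.107 m; N'_3 = 141·cos33.2° − 8·3.107 = 93.1; c'Δl = 39.77; W sinα = 77.2
Slice 4: Δl = 1.2/cos52.7° = 1.980 m; N'_4 = 22·cos52.7° − 5·1.980 = 3.4; c'Δl = 25.35; W sinα = 17.5
Σc'Δl = 134.0 kN/m; ΣN' = 220.4 kN/m; ΣW sinα = 111.9 kN/m
Resisting = 134.0 + 220.4·tan33.9° = 134.0 + 148.1 = 282.1 kN/m
FS = 282.1 / 111.9 = 2.522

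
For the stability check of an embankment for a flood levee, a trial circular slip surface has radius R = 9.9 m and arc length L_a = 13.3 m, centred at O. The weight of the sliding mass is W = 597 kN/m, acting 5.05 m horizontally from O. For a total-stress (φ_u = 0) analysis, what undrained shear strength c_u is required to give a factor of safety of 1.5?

c_u = 34.3 kPa

FS = c_u·L_a·R / (W·d), so c_u = FS·W·d / (L_a·R).
c_u = 1.5·597·5.05 / (13.30·9.9) = 4522.3 / 131.67 = 34.35 kPa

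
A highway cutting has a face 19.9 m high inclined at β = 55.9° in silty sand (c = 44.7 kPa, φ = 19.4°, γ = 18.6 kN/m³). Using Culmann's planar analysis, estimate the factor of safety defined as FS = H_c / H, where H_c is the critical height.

FS = 1.92

H_c = (4c/γ) · sinβ cosφ / [1 − cos(β − φ)]
    = (4·44.7/18.6) · sin55.9°·cos19.4° / [1 − cos36.5°]
    = 9.613 · 0.7810 / 0.1961 = 38.28 m
FS = H_c / H = 38.28 / 19.9 = 1.924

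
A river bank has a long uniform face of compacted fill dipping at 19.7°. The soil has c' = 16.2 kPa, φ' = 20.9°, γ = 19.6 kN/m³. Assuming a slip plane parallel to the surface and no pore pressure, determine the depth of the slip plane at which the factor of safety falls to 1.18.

Setting FS = 1.18 in FS = [c' + γz cos²β tanφ'] / [γz sinβ cosβ] and solving for z:
z = c' / [γ cosβ (FS·sinβ − cosβ·tanφ')]
  = 16.2 / [19.6·cos19.7°·(1.18·sin19.7° − cos19.7°·tan20.9°)]
  = 16.2 / [19.6·0.9415·(1.18·0.3371 − 0.9415·0.3819)]
  = 16.2 / 0.7060 = 22.946 m

z = 22.95 m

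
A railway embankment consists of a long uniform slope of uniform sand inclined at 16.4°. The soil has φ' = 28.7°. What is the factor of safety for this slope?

For a dry cohesionless infinite slope the factor of safety is FS = tanφ' / tanβ.
FS = tan28.7° / tan16.4° = 0.5475 / 0.2943 = 1.860

FS = 1.86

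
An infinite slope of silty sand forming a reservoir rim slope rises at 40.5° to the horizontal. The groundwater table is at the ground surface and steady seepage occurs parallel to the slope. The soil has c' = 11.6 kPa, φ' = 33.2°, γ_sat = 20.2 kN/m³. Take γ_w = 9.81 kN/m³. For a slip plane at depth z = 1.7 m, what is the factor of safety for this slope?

FS = 1.08

With seepage parallel to the slope and the water table at the surface, the effective normal stress on the slip plane uses the buoyant unit weight γ' = γ_sat − γ_w while the driving shear stress uses γ_sat:
FS = [c' + γ' z cos²β tanφ'] / [γ_sat z sinβ cosβ]
γ' = 20.2 − 9.81 = 10.39 kN/m³
Numerator = 11.6 + 10.39·1.7·cos²40.5°·tan33.2° = 11.6 + 10.39·1.7·0.5782·0.6544 = 18.283 kPa
Denominator = 20.2·1.7·sin40.5°·cos40.5° = 20.2·1.7·0.6494·0.7604 = 16.959 kPa
FS = 18.283 / 16.959 = 1.078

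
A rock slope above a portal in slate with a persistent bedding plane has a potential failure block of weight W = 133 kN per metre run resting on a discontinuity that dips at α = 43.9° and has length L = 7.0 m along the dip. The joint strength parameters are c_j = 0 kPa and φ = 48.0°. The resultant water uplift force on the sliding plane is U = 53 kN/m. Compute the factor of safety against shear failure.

Resolving the block weight along and normal to the plane and applying the Mohr–Coulomb strength on the joint:
N' = W cosα − U = 133·cos43.9° − 53 = 42.8 kN/m
Driving force T = W sinα = 133·sin43.9° = 92.2 kN/m
Resisting force R = c_j·L + N'·tanφ = 0·7.0 + 42.8·tan48.0° = 0.0 + 47.6 = 47.6 kN/m
FS = R / T = 47.6 / 92.2 = 0.516

FS = 0.52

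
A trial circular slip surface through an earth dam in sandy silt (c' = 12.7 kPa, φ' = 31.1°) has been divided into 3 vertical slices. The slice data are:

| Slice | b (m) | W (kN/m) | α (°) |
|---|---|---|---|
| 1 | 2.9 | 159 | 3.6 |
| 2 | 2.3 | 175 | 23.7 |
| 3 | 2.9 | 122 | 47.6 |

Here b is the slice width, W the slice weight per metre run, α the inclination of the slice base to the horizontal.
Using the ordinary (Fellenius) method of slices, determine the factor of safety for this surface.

FS = 2.14

Ordinary method of slices: FS = Σ[c'·Δl_i + (W_i cosα_i)·tanφ'] / Σ W_i sinα_i, with Δl_i = b_i / cosα_i.
Slice 1: Δl = 2.9/cos3.6° = 2.906 m; N'_1 = 159·cos3.6° = 158.7; c'Δl = 36.90; W sinα = 10.0
Slice 2: Δl = 2.3/cos23.7° = 2.512 m; N'_2 = 175·cos23.7° = 160.2; c'Δl = 31.90; W sinα = 70.3
Slice 3: Δl = 2.9/cos47.6° = 4.301 m; N'_3 = 122·cos47.6° = 82.3; c'Δl = 54.62; W sinα = 90.1
Σc'Δl = 123.4 kN/m; ΣN' = 401.2 kN/m; ΣW sinα = 170.4 kN/m
Resisting = 123.4 + 401.2·tan31.1° = 123.4 + 242.0 = 365.4 kN/m
FS = 365.4 / 170.4 = 2.144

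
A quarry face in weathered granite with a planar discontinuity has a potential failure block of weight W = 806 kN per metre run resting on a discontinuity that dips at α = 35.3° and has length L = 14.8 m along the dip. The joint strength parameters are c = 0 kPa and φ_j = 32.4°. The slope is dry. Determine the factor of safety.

FS = 0.90

Resolving the block weight along and normal to the plane and applying the Mohr–Coulomb strength on the joint:
N' = W cosα = 806·cos35.3° = 657.8 kN/m
Driving force T = W sinα = 806·sin35.3° = 465.8 kN/m
Resisting force R = c·L + N'·tanφ_j = 0·14.8 + 657.8·tan32.4° = 0.0 + 417.5 = 417.5 kN/m
FS = R / T = 417.5 / 465.8 = 0.896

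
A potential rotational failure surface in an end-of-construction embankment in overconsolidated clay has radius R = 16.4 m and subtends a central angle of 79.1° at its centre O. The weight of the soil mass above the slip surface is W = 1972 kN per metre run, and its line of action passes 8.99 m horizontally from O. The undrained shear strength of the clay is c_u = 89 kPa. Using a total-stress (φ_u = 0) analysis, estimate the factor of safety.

FS = 1.86

Taking moments about the centre O, the resisting moment is provided by the undrained shear strength acting along the arc:
Arc length L_a = R·θ = 16.4·(79.1°·π/180) = 16.4·1.3806 = 22.64 m
M_R = c_u·L_a·R = 89·22.64·16.4 = 33047.0 kN·m/m
M_D = W·d = 1972·8.99 = 17728.3 kN·m/m
FS = M_R / M_D = 33047.0 / 17728.3 = 1.864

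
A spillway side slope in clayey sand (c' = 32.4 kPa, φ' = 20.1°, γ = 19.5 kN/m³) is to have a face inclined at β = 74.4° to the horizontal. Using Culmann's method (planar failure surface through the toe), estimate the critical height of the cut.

H_c = 14.43 m

Culmann's analysis gives the critical failure plane at α_cr = (β + φ')/2 = (74.4 + 20.1)/2 = 47.2°, and the critical height
H_c = (4c'/γ) · sinβ cosφ' / [1 − cos(β − φ')]
    = (4·32.4/19.5) · sin74.4°·cos20.1° / [1 − cos(54.3°)]
    = 6.646 · 0.9632·0.9391 / [1 − 0.5835]
    = 6.646 · 0.9045 / 0.4165
    = 14.43 m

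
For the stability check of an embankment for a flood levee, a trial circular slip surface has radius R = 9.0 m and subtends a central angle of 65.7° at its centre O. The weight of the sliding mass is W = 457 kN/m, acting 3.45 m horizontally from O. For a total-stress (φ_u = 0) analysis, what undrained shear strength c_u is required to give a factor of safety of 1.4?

FS = c_u·L_a·R / (W·d), so c_u = FS·W·d / (L_a·R).
Arc length L_a = R·θ = 9.0·(65.7°·π/180) = 9.0·1.1467 = 10.32 m
c_u = 1.4·457·3.45 / (10.32·9.0) = 2207.3 / 92.88 = 23.76 kPa

c_u = 23.8 kPa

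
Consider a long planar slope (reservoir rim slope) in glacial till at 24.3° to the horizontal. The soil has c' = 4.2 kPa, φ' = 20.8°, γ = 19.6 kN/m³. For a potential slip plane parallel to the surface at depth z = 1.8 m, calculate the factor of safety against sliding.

FS = 1.16

For an infinite slope with a slip plane parallel to the surface (no pore pressure): FS = [c' + γz cos²β tanφ'] / [γz sinβ cosβ].
γz = 19.6·1.8 = 35.28 kN/m²
Numerator = 4.2 + 35.28·cos²24.3°·tan20.8° = 4.2 + 35.28·0.8307·0.3799 = 15.332 kPa
Denominator = 35.28·sin24.3°·cos24.3° = 35.28·0.4115·0.9114 = 13.232 kPa
FS = 15.332 / 13.232 = 1.159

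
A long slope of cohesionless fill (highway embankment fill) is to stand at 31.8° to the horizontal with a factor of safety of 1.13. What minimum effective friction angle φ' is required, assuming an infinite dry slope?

φ' = 35.0°

FS = tanφ'/tanβ ⇒ tanφ' = FS · tanβ = 1.13 · tan31.8° = 0.7006
φ' = arctan(0.7006) = 35.02°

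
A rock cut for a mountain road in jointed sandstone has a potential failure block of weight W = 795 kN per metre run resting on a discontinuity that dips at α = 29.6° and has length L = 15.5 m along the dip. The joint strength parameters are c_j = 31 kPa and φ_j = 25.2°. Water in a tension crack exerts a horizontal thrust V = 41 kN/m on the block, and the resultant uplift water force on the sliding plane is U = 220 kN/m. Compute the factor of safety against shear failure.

FS = 1.62

Resolving the block weight along and normal to the plane and applying the Mohr–Coulomb strength on the joint:
N' = W cosα − U − V sinα = 795·cos29.6° − 220 − 41·sin29.6° = 451.0 kN/m
Driving force T = W sinα + V cosα = 795·sin29.6° + 41·cos29.6° = 428.3 kN/m
Resisting force R = c_j·L + N'·tanφ_j = 31·15.5 + 451.0·tan25.2° = 480.5 + 212.2 = 692.7 kN/m
FS = R / T = 692.7 / 428.3 = 1.617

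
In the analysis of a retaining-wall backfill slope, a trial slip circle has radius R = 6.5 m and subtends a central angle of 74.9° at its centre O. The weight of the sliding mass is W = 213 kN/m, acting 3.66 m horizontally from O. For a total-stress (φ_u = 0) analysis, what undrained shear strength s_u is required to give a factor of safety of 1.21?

s_u = 17.1 kPa

FS = s_u·L_a·R / (W·d), so s_u = FS·W·d / (L_a·R).
Arc length L_a = R·θ = 6.5·(74.9°·π/180) = 6.5·1.3073 = 8.50 m
s_u = 1.21·213·3.66 / (8.50·6.5) = 943.3 / 55.23 = 17.08 kPa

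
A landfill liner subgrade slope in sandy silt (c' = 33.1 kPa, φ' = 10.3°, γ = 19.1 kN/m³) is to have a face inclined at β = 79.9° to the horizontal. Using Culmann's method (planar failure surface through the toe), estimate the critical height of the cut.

Culmann's analysis gives the critical failure plane at α_cr = (β + φ')/2 = (79.9 + 10.3)/2 = 45.1°, and the critical height
H_c = (4c'/γ) · sinβ cosφ' / [1 − cos(β − φ')]
    = (4·33.1/19.1) · sin79.9°·cos10.3° / [1 − cos(69.6°)]
    = 6.932 · 0.9845·0.9839 / [1 − 0.3486]
    = 6.932 · 0.9686 / 0.6514
    = 10.31 m

H_c = 10.31 m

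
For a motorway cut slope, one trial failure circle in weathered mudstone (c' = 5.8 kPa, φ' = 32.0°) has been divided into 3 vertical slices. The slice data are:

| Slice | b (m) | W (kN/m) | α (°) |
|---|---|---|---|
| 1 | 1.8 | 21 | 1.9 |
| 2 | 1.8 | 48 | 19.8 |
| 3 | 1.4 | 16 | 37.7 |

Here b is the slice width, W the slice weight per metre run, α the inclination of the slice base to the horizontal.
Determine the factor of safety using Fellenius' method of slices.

Ordinary method of slices: FS = Σ[c'·Δl_i + (W_i cosα_i)·tanφ'] / Σ W_i sinα_i, with Δl_i = b_i / cosα_i.
Slice 1: Δl = 1.8/cos1.9° = 1.801 m; N'_1 = 21·cos1.9° = 21.0; c'Δl = 10.45; W sinα = 0.7
Slice 2: Δl = 1.8/cos19.8° = 1.913 m; N'_2 = 48·cos19.8° = 45.2; c'Δl = 11.10; W sinα = 16.3
Slice 3: Δl = 1.4/cos37.7° = 1.769 m; N'_3 = 16·cos37.7° = 12.7; c'Δl = 10.26; W sinα = 9.8
Σc'Δl = 31.8 kN/m; ΣN' = 78.8 kN/m; ΣW sinα = 26.7 kN/m
Resisting = 31.8 + 78.8·tan32.0° = 31.8 + 49.2 = 81.1 kN/m
FS = 81.1 / 26.7 = 3.031

FS = 3.03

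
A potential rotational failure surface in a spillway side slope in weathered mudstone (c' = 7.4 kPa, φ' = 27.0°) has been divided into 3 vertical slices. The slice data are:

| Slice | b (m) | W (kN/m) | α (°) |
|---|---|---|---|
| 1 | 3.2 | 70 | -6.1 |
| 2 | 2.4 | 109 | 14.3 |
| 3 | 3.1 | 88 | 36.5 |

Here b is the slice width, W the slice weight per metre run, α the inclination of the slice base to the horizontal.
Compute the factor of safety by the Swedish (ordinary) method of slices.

Ordinary method of slices: FS = Σ[c'·Δl_i + (W_i cosα_i)·tanφ'] / Σ W_i sinα_i, with Δl_i = b_i / cosα_i.
Slice 1: Δl = 3.2/cos(-6.1°) = 3.218 m; N'_1 = 70·cos(-6.1°) = 69.6; c'Δl = 23.81; W sinα = -7.4
Slice 2: Δl = 2.4/cos14.3° = 2.477 m; N'_2 = 109·cos14.3° = 105.6; c'Δl = 18.33; W sinα = 26.9
Slice 3: Δl = 3.1/cos36.5° = 3.856 m; N'_3 = 88·cos36.5° = 70.7; c'Δl = 28.54; W sinα = 52.3
Σc'Δl = 70.7 kN/m; ΣN' = 246.0 kN/m; ΣW sinα = 71.8 kN/m
Resisting = 70.7 + 246.0·tan27.0° = 70.7 + 125.3 = 196.0 kN/m
FS = 196.0 / 71.8 = 2.729

FS = 2.73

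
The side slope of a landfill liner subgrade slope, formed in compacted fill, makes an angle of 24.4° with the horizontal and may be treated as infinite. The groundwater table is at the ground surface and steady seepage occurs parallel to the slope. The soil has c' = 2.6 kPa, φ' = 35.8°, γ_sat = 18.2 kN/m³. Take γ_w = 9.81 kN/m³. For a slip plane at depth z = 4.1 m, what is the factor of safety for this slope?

FS = 0.83

With seepage parallel to the slope and the water table at the surface, the effective normal stress on the slip plane uses the buoyant unit weight γ' = γ_sat − γ_w while the driving shear stress uses γ_sat:
FS = [c' + γ' z cos²β tanφ'] / [γ_sat z sinβ cosβ]
γ' = 18.2 − 9.81 = 8.39 kN/m³
Numerator = 2.6 + 8.39·4.1·cos²24.4°·tan35.8° = 2.6 + 8.39·4.1·0.8293·0.7212 = 23.175 kPa
Denominator = 18.2·4.1·sin24.4°·cos24.4° = 18.2·4.1·0.4131·0.9107 = 28.073 kPa
FS = 23.175 / 28.073 = 0.826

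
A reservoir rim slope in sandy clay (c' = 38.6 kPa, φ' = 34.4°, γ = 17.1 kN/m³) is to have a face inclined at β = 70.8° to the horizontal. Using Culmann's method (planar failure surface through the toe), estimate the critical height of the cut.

Culmann's analysis gives the critical failure plane at α_cr = (β + φ')/2 = (70.8 + 34.4)/2 = 52.6°, and the critical height
H_c = (4c'/γ) · sinβ cosφ' / [1 − cos(β − φ')]
    = (4·38.6/17.1) · sin70.8°·cos34.4° / [1 − cos(36.4°)]
    = 9.029 · 0.9444·0.8251 / [1 − 0.8049]
    = 9.029 · 0.7792 / 0.1951
    = 36.06 m

H_c = 36.06 m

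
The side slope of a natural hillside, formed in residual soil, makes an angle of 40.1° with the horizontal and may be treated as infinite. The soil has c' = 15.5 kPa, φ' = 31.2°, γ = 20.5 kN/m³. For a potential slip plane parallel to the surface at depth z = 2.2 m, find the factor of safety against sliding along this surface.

FS = 1.42

For an infinite slope with a slip plane parallel to the surface (no pore pressure): FS = [c' + γz cos²β tanφ'] / [γz sinβ cosβ].
γz = 20.5·2.2 = 45.10 kN/m²
Numerator = 15.5 + 45.10·cos²40.1°·tan31.2° = 15.5 + 45.10·0.5851·0.6056 = 31.481 kPa
Denominator = 45.10·sin40.1°·cos40.1° = 45.10·0.6441·0.7649 = 22.221 kPa
FS = 31.481 / 22.221 = 1.417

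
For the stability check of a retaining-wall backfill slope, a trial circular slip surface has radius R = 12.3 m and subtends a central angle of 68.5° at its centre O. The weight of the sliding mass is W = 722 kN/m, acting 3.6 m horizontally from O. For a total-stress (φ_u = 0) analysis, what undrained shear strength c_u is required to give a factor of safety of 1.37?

FS = c_u·L_a·R / (W·d), so c_u = FS·W·d / (L_a·R).
Arc length L_a = R·θ = 12.3·(68.5°·π/180) = 12.3·1.1956 = 14.71 m
c_u = 1.37·722·3.6 / (14.71·12.3) = 3560.9 / 180.87 = 19.69 kPa

c_u = 19.7 kPa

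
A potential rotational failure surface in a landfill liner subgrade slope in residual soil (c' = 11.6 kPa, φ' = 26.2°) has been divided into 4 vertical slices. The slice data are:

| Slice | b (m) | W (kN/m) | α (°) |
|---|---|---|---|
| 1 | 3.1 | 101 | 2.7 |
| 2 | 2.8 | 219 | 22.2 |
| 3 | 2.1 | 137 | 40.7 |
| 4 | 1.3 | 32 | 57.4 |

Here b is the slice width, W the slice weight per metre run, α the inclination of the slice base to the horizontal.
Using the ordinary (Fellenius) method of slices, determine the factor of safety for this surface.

Ordinary method of slices: FS = Σ[c'·Δl_i + (W_i cosα_i)·tanφ'] / Σ W_i sinα_i, with Δl_i = b_i / cosα_i.
Slice 1: Δl = 3.1/cos2.7° = 3.103 m; N'_1 = 101·cos2.7° = 100.9; c'Δl = 36.00; W sinα = 4.8
Slice 2: Δl = 2.8/cos22.2° = 3.024 m; N'_2 = 219·cos22.2° = 202.8; c'Δl = 35.08; W sinα = 82.7
Slice 3: Δl = 2.1/cos40.7° = 2.770 m; N'_3 = 137·cos40.7° = 103.9; c'Δl = 32.13; W sinα = 89.3
Slice 4: Δl = 1.3/cos57.4° = 2.413 m; N'_4 = 32·cos57.4° = 17.2; c'Δl = 27.99; W sinα = 27.0
Σc'Δl = 131.2 kN/m; ΣN' = 424.8 kN/m; ΣW sinα = 203.8 kN/m
Resisting = 131.2 + 424.8·tan26.2° = 131.2 + 209.0 = 340.2 kN/m
FS = 340.2 / 203.8 = 1.669

FS = 1.67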